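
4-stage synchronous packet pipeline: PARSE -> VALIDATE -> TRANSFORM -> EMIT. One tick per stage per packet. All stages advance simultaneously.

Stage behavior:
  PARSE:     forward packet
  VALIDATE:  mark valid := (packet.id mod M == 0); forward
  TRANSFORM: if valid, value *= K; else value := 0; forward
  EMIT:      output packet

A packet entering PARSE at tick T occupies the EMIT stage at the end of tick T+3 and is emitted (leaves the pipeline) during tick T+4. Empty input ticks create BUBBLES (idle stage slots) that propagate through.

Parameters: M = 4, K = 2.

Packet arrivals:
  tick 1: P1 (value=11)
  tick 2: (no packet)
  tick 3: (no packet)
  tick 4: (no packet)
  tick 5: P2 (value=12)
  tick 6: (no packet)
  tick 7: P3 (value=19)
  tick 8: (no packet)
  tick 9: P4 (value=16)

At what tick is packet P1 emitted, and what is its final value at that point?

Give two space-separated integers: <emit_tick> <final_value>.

Answer: 5 0

Derivation:
Tick 1: [PARSE:P1(v=11,ok=F), VALIDATE:-, TRANSFORM:-, EMIT:-] out:-; in:P1
Tick 2: [PARSE:-, VALIDATE:P1(v=11,ok=F), TRANSFORM:-, EMIT:-] out:-; in:-
Tick 3: [PARSE:-, VALIDATE:-, TRANSFORM:P1(v=0,ok=F), EMIT:-] out:-; in:-
Tick 4: [PARSE:-, VALIDATE:-, TRANSFORM:-, EMIT:P1(v=0,ok=F)] out:-; in:-
Tick 5: [PARSE:P2(v=12,ok=F), VALIDATE:-, TRANSFORM:-, EMIT:-] out:P1(v=0); in:P2
Tick 6: [PARSE:-, VALIDATE:P2(v=12,ok=F), TRANSFORM:-, EMIT:-] out:-; in:-
Tick 7: [PARSE:P3(v=19,ok=F), VALIDATE:-, TRANSFORM:P2(v=0,ok=F), EMIT:-] out:-; in:P3
Tick 8: [PARSE:-, VALIDATE:P3(v=19,ok=F), TRANSFORM:-, EMIT:P2(v=0,ok=F)] out:-; in:-
Tick 9: [PARSE:P4(v=16,ok=F), VALIDATE:-, TRANSFORM:P3(v=0,ok=F), EMIT:-] out:P2(v=0); in:P4
Tick 10: [PARSE:-, VALIDATE:P4(v=16,ok=T), TRANSFORM:-, EMIT:P3(v=0,ok=F)] out:-; in:-
Tick 11: [PARSE:-, VALIDATE:-, TRANSFORM:P4(v=32,ok=T), EMIT:-] out:P3(v=0); in:-
Tick 12: [PARSE:-, VALIDATE:-, TRANSFORM:-, EMIT:P4(v=32,ok=T)] out:-; in:-
Tick 13: [PARSE:-, VALIDATE:-, TRANSFORM:-, EMIT:-] out:P4(v=32); in:-
P1: arrives tick 1, valid=False (id=1, id%4=1), emit tick 5, final value 0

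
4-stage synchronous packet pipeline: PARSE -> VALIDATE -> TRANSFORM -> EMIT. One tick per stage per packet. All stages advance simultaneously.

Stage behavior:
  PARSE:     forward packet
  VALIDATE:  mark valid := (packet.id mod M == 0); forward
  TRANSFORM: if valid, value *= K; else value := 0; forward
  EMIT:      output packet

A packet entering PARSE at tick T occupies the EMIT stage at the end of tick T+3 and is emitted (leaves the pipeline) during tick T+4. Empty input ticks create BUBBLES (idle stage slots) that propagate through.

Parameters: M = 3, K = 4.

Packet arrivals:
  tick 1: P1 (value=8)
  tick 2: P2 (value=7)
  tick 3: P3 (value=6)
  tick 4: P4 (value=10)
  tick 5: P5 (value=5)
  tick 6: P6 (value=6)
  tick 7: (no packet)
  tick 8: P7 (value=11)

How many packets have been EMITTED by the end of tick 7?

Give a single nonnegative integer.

Answer: 3

Derivation:
Tick 1: [PARSE:P1(v=8,ok=F), VALIDATE:-, TRANSFORM:-, EMIT:-] out:-; in:P1
Tick 2: [PARSE:P2(v=7,ok=F), VALIDATE:P1(v=8,ok=F), TRANSFORM:-, EMIT:-] out:-; in:P2
Tick 3: [PARSE:P3(v=6,ok=F), VALIDATE:P2(v=7,ok=F), TRANSFORM:P1(v=0,ok=F), EMIT:-] out:-; in:P3
Tick 4: [PARSE:P4(v=10,ok=F), VALIDATE:P3(v=6,ok=T), TRANSFORM:P2(v=0,ok=F), EMIT:P1(v=0,ok=F)] out:-; in:P4
Tick 5: [PARSE:P5(v=5,ok=F), VALIDATE:P4(v=10,ok=F), TRANSFORM:P3(v=24,ok=T), EMIT:P2(v=0,ok=F)] out:P1(v=0); in:P5
Tick 6: [PARSE:P6(v=6,ok=F), VALIDATE:P5(v=5,ok=F), TRANSFORM:P4(v=0,ok=F), EMIT:P3(v=24,ok=T)] out:P2(v=0); in:P6
Tick 7: [PARSE:-, VALIDATE:P6(v=6,ok=T), TRANSFORM:P5(v=0,ok=F), EMIT:P4(v=0,ok=F)] out:P3(v=24); in:-
Emitted by tick 7: ['P1', 'P2', 'P3']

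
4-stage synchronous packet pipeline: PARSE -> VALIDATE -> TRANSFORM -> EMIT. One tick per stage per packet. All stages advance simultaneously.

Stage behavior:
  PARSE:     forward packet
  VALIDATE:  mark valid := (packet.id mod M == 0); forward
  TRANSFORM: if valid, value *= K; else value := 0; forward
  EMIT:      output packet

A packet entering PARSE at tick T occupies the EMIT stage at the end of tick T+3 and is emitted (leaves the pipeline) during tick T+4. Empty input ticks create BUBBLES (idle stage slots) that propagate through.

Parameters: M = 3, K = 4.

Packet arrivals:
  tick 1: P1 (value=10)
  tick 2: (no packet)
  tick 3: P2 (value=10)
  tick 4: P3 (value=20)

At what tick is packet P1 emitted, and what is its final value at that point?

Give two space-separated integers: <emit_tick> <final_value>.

Tick 1: [PARSE:P1(v=10,ok=F), VALIDATE:-, TRANSFORM:-, EMIT:-] out:-; in:P1
Tick 2: [PARSE:-, VALIDATE:P1(v=10,ok=F), TRANSFORM:-, EMIT:-] out:-; in:-
Tick 3: [PARSE:P2(v=10,ok=F), VALIDATE:-, TRANSFORM:P1(v=0,ok=F), EMIT:-] out:-; in:P2
Tick 4: [PARSE:P3(v=20,ok=F), VALIDATE:P2(v=10,ok=F), TRANSFORM:-, EMIT:P1(v=0,ok=F)] out:-; in:P3
Tick 5: [PARSE:-, VALIDATE:P3(v=20,ok=T), TRANSFORM:P2(v=0,ok=F), EMIT:-] out:P1(v=0); in:-
Tick 6: [PARSE:-, VALIDATE:-, TRANSFORM:P3(v=80,ok=T), EMIT:P2(v=0,ok=F)] out:-; in:-
Tick 7: [PARSE:-, VALIDATE:-, TRANSFORM:-, EMIT:P3(v=80,ok=T)] out:P2(v=0); in:-
Tick 8: [PARSE:-, VALIDATE:-, TRANSFORM:-, EMIT:-] out:P3(v=80); in:-
P1: arrives tick 1, valid=False (id=1, id%3=1), emit tick 5, final value 0

Answer: 5 0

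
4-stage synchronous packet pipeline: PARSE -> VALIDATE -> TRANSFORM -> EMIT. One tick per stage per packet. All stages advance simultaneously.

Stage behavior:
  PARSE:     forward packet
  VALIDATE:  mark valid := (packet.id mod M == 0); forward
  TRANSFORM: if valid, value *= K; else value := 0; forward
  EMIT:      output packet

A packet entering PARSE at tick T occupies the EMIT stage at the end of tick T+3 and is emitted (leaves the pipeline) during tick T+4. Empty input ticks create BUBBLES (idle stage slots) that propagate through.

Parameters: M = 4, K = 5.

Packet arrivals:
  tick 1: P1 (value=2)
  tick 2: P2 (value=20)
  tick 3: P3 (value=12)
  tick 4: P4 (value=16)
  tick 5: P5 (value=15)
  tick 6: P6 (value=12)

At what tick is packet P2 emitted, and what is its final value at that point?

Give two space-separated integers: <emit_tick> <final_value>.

Tick 1: [PARSE:P1(v=2,ok=F), VALIDATE:-, TRANSFORM:-, EMIT:-] out:-; in:P1
Tick 2: [PARSE:P2(v=20,ok=F), VALIDATE:P1(v=2,ok=F), TRANSFORM:-, EMIT:-] out:-; in:P2
Tick 3: [PARSE:P3(v=12,ok=F), VALIDATE:P2(v=20,ok=F), TRANSFORM:P1(v=0,ok=F), EMIT:-] out:-; in:P3
Tick 4: [PARSE:P4(v=16,ok=F), VALIDATE:P3(v=12,ok=F), TRANSFORM:P2(v=0,ok=F), EMIT:P1(v=0,ok=F)] out:-; in:P4
Tick 5: [PARSE:P5(v=15,ok=F), VALIDATE:P4(v=16,ok=T), TRANSFORM:P3(v=0,ok=F), EMIT:P2(v=0,ok=F)] out:P1(v=0); in:P5
Tick 6: [PARSE:P6(v=12,ok=F), VALIDATE:P5(v=15,ok=F), TRANSFORM:P4(v=80,ok=T), EMIT:P3(v=0,ok=F)] out:P2(v=0); in:P6
Tick 7: [PARSE:-, VALIDATE:P6(v=12,ok=F), TRANSFORM:P5(v=0,ok=F), EMIT:P4(v=80,ok=T)] out:P3(v=0); in:-
Tick 8: [PARSE:-, VALIDATE:-, TRANSFORM:P6(v=0,ok=F), EMIT:P5(v=0,ok=F)] out:P4(v=80); in:-
Tick 9: [PARSE:-, VALIDATE:-, TRANSFORM:-, EMIT:P6(v=0,ok=F)] out:P5(v=0); in:-
Tick 10: [PARSE:-, VALIDATE:-, TRANSFORM:-, EMIT:-] out:P6(v=0); in:-
P2: arrives tick 2, valid=False (id=2, id%4=2), emit tick 6, final value 0

Answer: 6 0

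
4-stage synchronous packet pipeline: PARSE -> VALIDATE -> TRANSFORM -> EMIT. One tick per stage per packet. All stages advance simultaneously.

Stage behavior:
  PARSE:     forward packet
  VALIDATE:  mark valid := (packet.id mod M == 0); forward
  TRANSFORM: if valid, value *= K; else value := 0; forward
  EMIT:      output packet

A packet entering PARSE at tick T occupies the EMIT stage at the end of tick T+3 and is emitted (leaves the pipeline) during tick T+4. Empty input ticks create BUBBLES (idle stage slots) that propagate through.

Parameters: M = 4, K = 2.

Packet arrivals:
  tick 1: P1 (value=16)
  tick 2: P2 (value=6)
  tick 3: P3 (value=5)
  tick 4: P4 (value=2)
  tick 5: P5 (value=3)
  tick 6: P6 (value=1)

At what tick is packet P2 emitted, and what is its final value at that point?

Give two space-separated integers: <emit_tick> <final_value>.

Answer: 6 0

Derivation:
Tick 1: [PARSE:P1(v=16,ok=F), VALIDATE:-, TRANSFORM:-, EMIT:-] out:-; in:P1
Tick 2: [PARSE:P2(v=6,ok=F), VALIDATE:P1(v=16,ok=F), TRANSFORM:-, EMIT:-] out:-; in:P2
Tick 3: [PARSE:P3(v=5,ok=F), VALIDATE:P2(v=6,ok=F), TRANSFORM:P1(v=0,ok=F), EMIT:-] out:-; in:P3
Tick 4: [PARSE:P4(v=2,ok=F), VALIDATE:P3(v=5,ok=F), TRANSFORM:P2(v=0,ok=F), EMIT:P1(v=0,ok=F)] out:-; in:P4
Tick 5: [PARSE:P5(v=3,ok=F), VALIDATE:P4(v=2,ok=T), TRANSFORM:P3(v=0,ok=F), EMIT:P2(v=0,ok=F)] out:P1(v=0); in:P5
Tick 6: [PARSE:P6(v=1,ok=F), VALIDATE:P5(v=3,ok=F), TRANSFORM:P4(v=4,ok=T), EMIT:P3(v=0,ok=F)] out:P2(v=0); in:P6
Tick 7: [PARSE:-, VALIDATE:P6(v=1,ok=F), TRANSFORM:P5(v=0,ok=F), EMIT:P4(v=4,ok=T)] out:P3(v=0); in:-
Tick 8: [PARSE:-, VALIDATE:-, TRANSFORM:P6(v=0,ok=F), EMIT:P5(v=0,ok=F)] out:P4(v=4); in:-
Tick 9: [PARSE:-, VALIDATE:-, TRANSFORM:-, EMIT:P6(v=0,ok=F)] out:P5(v=0); in:-
Tick 10: [PARSE:-, VALIDATE:-, TRANSFORM:-, EMIT:-] out:P6(v=0); in:-
P2: arrives tick 2, valid=False (id=2, id%4=2), emit tick 6, final value 0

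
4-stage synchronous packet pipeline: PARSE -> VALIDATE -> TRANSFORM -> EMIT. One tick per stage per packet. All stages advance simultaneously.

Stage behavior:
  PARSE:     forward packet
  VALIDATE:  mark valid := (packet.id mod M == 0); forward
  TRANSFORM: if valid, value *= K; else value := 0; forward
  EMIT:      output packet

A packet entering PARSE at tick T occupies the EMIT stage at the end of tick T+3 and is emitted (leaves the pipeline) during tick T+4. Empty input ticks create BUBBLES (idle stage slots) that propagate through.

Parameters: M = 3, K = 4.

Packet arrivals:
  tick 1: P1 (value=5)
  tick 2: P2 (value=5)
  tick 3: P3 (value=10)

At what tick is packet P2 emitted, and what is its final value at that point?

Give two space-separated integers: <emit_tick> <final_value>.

Answer: 6 0

Derivation:
Tick 1: [PARSE:P1(v=5,ok=F), VALIDATE:-, TRANSFORM:-, EMIT:-] out:-; in:P1
Tick 2: [PARSE:P2(v=5,ok=F), VALIDATE:P1(v=5,ok=F), TRANSFORM:-, EMIT:-] out:-; in:P2
Tick 3: [PARSE:P3(v=10,ok=F), VALIDATE:P2(v=5,ok=F), TRANSFORM:P1(v=0,ok=F), EMIT:-] out:-; in:P3
Tick 4: [PARSE:-, VALIDATE:P3(v=10,ok=T), TRANSFORM:P2(v=0,ok=F), EMIT:P1(v=0,ok=F)] out:-; in:-
Tick 5: [PARSE:-, VALIDATE:-, TRANSFORM:P3(v=40,ok=T), EMIT:P2(v=0,ok=F)] out:P1(v=0); in:-
Tick 6: [PARSE:-, VALIDATE:-, TRANSFORM:-, EMIT:P3(v=40,ok=T)] out:P2(v=0); in:-
Tick 7: [PARSE:-, VALIDATE:-, TRANSFORM:-, EMIT:-] out:P3(v=40); in:-
P2: arrives tick 2, valid=False (id=2, id%3=2), emit tick 6, final value 0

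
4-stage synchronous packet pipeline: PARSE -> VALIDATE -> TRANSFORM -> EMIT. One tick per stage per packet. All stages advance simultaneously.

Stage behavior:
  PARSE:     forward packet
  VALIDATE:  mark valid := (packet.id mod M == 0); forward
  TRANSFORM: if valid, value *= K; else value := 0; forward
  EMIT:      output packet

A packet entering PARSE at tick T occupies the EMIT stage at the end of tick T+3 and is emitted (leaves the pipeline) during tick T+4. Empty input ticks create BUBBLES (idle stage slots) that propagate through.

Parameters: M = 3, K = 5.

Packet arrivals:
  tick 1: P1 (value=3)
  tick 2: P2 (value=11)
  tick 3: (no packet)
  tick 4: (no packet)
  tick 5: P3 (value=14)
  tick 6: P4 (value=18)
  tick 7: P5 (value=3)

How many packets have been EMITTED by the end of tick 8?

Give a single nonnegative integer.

Tick 1: [PARSE:P1(v=3,ok=F), VALIDATE:-, TRANSFORM:-, EMIT:-] out:-; in:P1
Tick 2: [PARSE:P2(v=11,ok=F), VALIDATE:P1(v=3,ok=F), TRANSFORM:-, EMIT:-] out:-; in:P2
Tick 3: [PARSE:-, VALIDATE:P2(v=11,ok=F), TRANSFORM:P1(v=0,ok=F), EMIT:-] out:-; in:-
Tick 4: [PARSE:-, VALIDATE:-, TRANSFORM:P2(v=0,ok=F), EMIT:P1(v=0,ok=F)] out:-; in:-
Tick 5: [PARSE:P3(v=14,ok=F), VALIDATE:-, TRANSFORM:-, EMIT:P2(v=0,ok=F)] out:P1(v=0); in:P3
Tick 6: [PARSE:P4(v=18,ok=F), VALIDATE:P3(v=14,ok=T), TRANSFORM:-, EMIT:-] out:P2(v=0); in:P4
Tick 7: [PARSE:P5(v=3,ok=F), VALIDATE:P4(v=18,ok=F), TRANSFORM:P3(v=70,ok=T), EMIT:-] out:-; in:P5
Tick 8: [PARSE:-, VALIDATE:P5(v=3,ok=F), TRANSFORM:P4(v=0,ok=F), EMIT:P3(v=70,ok=T)] out:-; in:-
Emitted by tick 8: ['P1', 'P2']

Answer: 2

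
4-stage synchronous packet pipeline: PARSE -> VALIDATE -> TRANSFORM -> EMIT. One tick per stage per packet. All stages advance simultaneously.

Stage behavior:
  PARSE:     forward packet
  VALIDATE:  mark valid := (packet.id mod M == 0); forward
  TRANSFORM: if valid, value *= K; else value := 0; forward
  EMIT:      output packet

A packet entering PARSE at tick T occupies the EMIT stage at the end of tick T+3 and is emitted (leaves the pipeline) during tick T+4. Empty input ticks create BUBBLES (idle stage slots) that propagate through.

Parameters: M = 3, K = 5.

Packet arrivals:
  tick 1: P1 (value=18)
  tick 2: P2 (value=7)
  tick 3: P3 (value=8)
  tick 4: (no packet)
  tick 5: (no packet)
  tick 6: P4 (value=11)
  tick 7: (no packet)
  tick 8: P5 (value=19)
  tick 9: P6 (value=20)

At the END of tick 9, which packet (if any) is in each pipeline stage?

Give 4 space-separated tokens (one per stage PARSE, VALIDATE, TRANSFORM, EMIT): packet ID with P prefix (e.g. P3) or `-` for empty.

Tick 1: [PARSE:P1(v=18,ok=F), VALIDATE:-, TRANSFORM:-, EMIT:-] out:-; in:P1
Tick 2: [PARSE:P2(v=7,ok=F), VALIDATE:P1(v=18,ok=F), TRANSFORM:-, EMIT:-] out:-; in:P2
Tick 3: [PARSE:P3(v=8,ok=F), VALIDATE:P2(v=7,ok=F), TRANSFORM:P1(v=0,ok=F), EMIT:-] out:-; in:P3
Tick 4: [PARSE:-, VALIDATE:P3(v=8,ok=T), TRANSFORM:P2(v=0,ok=F), EMIT:P1(v=0,ok=F)] out:-; in:-
Tick 5: [PARSE:-, VALIDATE:-, TRANSFORM:P3(v=40,ok=T), EMIT:P2(v=0,ok=F)] out:P1(v=0); in:-
Tick 6: [PARSE:P4(v=11,ok=F), VALIDATE:-, TRANSFORM:-, EMIT:P3(v=40,ok=T)] out:P2(v=0); in:P4
Tick 7: [PARSE:-, VALIDATE:P4(v=11,ok=F), TRANSFORM:-, EMIT:-] out:P3(v=40); in:-
Tick 8: [PARSE:P5(v=19,ok=F), VALIDATE:-, TRANSFORM:P4(v=0,ok=F), EMIT:-] out:-; in:P5
Tick 9: [PARSE:P6(v=20,ok=F), VALIDATE:P5(v=19,ok=F), TRANSFORM:-, EMIT:P4(v=0,ok=F)] out:-; in:P6
At end of tick 9: ['P6', 'P5', '-', 'P4']

Answer: P6 P5 - P4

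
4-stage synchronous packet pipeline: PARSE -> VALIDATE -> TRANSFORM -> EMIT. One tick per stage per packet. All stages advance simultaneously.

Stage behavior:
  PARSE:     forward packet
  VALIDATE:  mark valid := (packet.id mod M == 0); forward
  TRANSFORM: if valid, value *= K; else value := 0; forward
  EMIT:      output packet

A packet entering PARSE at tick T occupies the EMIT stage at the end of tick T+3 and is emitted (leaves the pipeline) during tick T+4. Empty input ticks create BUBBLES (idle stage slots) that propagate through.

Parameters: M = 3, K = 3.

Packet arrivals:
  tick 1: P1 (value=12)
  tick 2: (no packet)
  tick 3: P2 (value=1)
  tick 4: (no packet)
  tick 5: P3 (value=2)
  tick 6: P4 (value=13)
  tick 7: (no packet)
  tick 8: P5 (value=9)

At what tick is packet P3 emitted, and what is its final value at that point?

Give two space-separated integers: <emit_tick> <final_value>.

Answer: 9 6

Derivation:
Tick 1: [PARSE:P1(v=12,ok=F), VALIDATE:-, TRANSFORM:-, EMIT:-] out:-; in:P1
Tick 2: [PARSE:-, VALIDATE:P1(v=12,ok=F), TRANSFORM:-, EMIT:-] out:-; in:-
Tick 3: [PARSE:P2(v=1,ok=F), VALIDATE:-, TRANSFORM:P1(v=0,ok=F), EMIT:-] out:-; in:P2
Tick 4: [PARSE:-, VALIDATE:P2(v=1,ok=F), TRANSFORM:-, EMIT:P1(v=0,ok=F)] out:-; in:-
Tick 5: [PARSE:P3(v=2,ok=F), VALIDATE:-, TRANSFORM:P2(v=0,ok=F), EMIT:-] out:P1(v=0); in:P3
Tick 6: [PARSE:P4(v=13,ok=F), VALIDATE:P3(v=2,ok=T), TRANSFORM:-, EMIT:P2(v=0,ok=F)] out:-; in:P4
Tick 7: [PARSE:-, VALIDATE:P4(v=13,ok=F), TRANSFORM:P3(v=6,ok=T), EMIT:-] out:P2(v=0); in:-
Tick 8: [PARSE:P5(v=9,ok=F), VALIDATE:-, TRANSFORM:P4(v=0,ok=F), EMIT:P3(v=6,ok=T)] out:-; in:P5
Tick 9: [PARSE:-, VALIDATE:P5(v=9,ok=F), TRANSFORM:-, EMIT:P4(v=0,ok=F)] out:P3(v=6); in:-
Tick 10: [PARSE:-, VALIDATE:-, TRANSFORM:P5(v=0,ok=F), EMIT:-] out:P4(v=0); in:-
Tick 11: [PARSE:-, VALIDATE:-, TRANSFORM:-, EMIT:P5(v=0,ok=F)] out:-; in:-
Tick 12: [PARSE:-, VALIDATE:-, TRANSFORM:-, EMIT:-] out:P5(v=0); in:-
P3: arrives tick 5, valid=True (id=3, id%3=0), emit tick 9, final value 6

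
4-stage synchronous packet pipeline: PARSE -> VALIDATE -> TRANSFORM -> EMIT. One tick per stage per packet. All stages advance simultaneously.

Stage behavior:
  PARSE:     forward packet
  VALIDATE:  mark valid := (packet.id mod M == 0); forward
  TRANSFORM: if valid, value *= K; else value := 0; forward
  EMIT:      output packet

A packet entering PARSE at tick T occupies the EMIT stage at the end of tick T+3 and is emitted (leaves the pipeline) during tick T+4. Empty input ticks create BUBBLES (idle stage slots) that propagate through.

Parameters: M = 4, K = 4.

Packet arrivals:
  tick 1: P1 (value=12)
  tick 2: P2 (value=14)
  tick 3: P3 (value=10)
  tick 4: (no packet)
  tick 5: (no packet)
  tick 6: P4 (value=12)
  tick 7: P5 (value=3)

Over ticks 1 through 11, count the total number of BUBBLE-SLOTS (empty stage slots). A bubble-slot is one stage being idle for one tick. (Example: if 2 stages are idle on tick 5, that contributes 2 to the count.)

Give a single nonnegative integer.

Tick 1: [PARSE:P1(v=12,ok=F), VALIDATE:-, TRANSFORM:-, EMIT:-] out:-; bubbles=3
Tick 2: [PARSE:P2(v=14,ok=F), VALIDATE:P1(v=12,ok=F), TRANSFORM:-, EMIT:-] out:-; bubbles=2
Tick 3: [PARSE:P3(v=10,ok=F), VALIDATE:P2(v=14,ok=F), TRANSFORM:P1(v=0,ok=F), EMIT:-] out:-; bubbles=1
Tick 4: [PARSE:-, VALIDATE:P3(v=10,ok=F), TRANSFORM:P2(v=0,ok=F), EMIT:P1(v=0,ok=F)] out:-; bubbles=1
Tick 5: [PARSE:-, VALIDATE:-, TRANSFORM:P3(v=0,ok=F), EMIT:P2(v=0,ok=F)] out:P1(v=0); bubbles=2
Tick 6: [PARSE:P4(v=12,ok=F), VALIDATE:-, TRANSFORM:-, EMIT:P3(v=0,ok=F)] out:P2(v=0); bubbles=2
Tick 7: [PARSE:P5(v=3,ok=F), VALIDATE:P4(v=12,ok=T), TRANSFORM:-, EMIT:-] out:P3(v=0); bubbles=2
Tick 8: [PARSE:-, VALIDATE:P5(v=3,ok=F), TRANSFORM:P4(v=48,ok=T), EMIT:-] out:-; bubbles=2
Tick 9: [PARSE:-, VALIDATE:-, TRANSFORM:P5(v=0,ok=F), EMIT:P4(v=48,ok=T)] out:-; bubbles=2
Tick 10: [PARSE:-, VALIDATE:-, TRANSFORM:-, EMIT:P5(v=0,ok=F)] out:P4(v=48); bubbles=3
Tick 11: [PARSE:-, VALIDATE:-, TRANSFORM:-, EMIT:-] out:P5(v=0); bubbles=4
Total bubble-slots: 24

Answer: 24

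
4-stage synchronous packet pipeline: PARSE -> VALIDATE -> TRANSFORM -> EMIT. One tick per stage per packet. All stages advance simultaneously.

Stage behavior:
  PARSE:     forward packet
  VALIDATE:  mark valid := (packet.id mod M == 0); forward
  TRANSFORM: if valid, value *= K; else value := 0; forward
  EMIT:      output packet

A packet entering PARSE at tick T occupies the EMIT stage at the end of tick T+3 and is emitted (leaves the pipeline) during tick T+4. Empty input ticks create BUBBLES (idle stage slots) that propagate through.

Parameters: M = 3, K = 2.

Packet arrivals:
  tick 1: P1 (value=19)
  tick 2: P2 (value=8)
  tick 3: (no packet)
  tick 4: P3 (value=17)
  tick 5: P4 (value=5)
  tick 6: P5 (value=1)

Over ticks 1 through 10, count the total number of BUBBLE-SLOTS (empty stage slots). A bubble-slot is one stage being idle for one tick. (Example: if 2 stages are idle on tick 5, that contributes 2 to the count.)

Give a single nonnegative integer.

Answer: 20

Derivation:
Tick 1: [PARSE:P1(v=19,ok=F), VALIDATE:-, TRANSFORM:-, EMIT:-] out:-; bubbles=3
Tick 2: [PARSE:P2(v=8,ok=F), VALIDATE:P1(v=19,ok=F), TRANSFORM:-, EMIT:-] out:-; bubbles=2
Tick 3: [PARSE:-, VALIDATE:P2(v=8,ok=F), TRANSFORM:P1(v=0,ok=F), EMIT:-] out:-; bubbles=2
Tick 4: [PARSE:P3(v=17,ok=F), VALIDATE:-, TRANSFORM:P2(v=0,ok=F), EMIT:P1(v=0,ok=F)] out:-; bubbles=1
Tick 5: [PARSE:P4(v=5,ok=F), VALIDATE:P3(v=17,ok=T), TRANSFORM:-, EMIT:P2(v=0,ok=F)] out:P1(v=0); bubbles=1
Tick 6: [PARSE:P5(v=1,ok=F), VALIDATE:P4(v=5,ok=F), TRANSFORM:P3(v=34,ok=T), EMIT:-] out:P2(v=0); bubbles=1
Tick 7: [PARSE:-, VALIDATE:P5(v=1,ok=F), TRANSFORM:P4(v=0,ok=F), EMIT:P3(v=34,ok=T)] out:-; bubbles=1
Tick 8: [PARSE:-, VALIDATE:-, TRANSFORM:P5(v=0,ok=F), EMIT:P4(v=0,ok=F)] out:P3(v=34); bubbles=2
Tick 9: [PARSE:-, VALIDATE:-, TRANSFORM:-, EMIT:P5(v=0,ok=F)] out:P4(v=0); bubbles=3
Tick 10: [PARSE:-, VALIDATE:-, TRANSFORM:-, EMIT:-] out:P5(v=0); bubbles=4
Total bubble-slots: 20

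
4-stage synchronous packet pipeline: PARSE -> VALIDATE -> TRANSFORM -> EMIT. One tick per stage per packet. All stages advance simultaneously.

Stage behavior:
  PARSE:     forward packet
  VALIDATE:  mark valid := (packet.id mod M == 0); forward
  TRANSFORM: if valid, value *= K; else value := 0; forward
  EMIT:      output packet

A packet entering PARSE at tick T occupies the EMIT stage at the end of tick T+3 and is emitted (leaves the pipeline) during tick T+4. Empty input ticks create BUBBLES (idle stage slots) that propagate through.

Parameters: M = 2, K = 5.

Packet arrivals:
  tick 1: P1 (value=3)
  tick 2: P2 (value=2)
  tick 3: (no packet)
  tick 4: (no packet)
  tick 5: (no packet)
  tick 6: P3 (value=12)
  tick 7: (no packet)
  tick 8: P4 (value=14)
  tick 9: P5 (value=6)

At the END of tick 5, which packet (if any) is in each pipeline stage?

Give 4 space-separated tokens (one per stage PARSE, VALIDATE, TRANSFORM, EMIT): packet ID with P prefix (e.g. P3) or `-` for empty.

Tick 1: [PARSE:P1(v=3,ok=F), VALIDATE:-, TRANSFORM:-, EMIT:-] out:-; in:P1
Tick 2: [PARSE:P2(v=2,ok=F), VALIDATE:P1(v=3,ok=F), TRANSFORM:-, EMIT:-] out:-; in:P2
Tick 3: [PARSE:-, VALIDATE:P2(v=2,ok=T), TRANSFORM:P1(v=0,ok=F), EMIT:-] out:-; in:-
Tick 4: [PARSE:-, VALIDATE:-, TRANSFORM:P2(v=10,ok=T), EMIT:P1(v=0,ok=F)] out:-; in:-
Tick 5: [PARSE:-, VALIDATE:-, TRANSFORM:-, EMIT:P2(v=10,ok=T)] out:P1(v=0); in:-
At end of tick 5: ['-', '-', '-', 'P2']

Answer: - - - P2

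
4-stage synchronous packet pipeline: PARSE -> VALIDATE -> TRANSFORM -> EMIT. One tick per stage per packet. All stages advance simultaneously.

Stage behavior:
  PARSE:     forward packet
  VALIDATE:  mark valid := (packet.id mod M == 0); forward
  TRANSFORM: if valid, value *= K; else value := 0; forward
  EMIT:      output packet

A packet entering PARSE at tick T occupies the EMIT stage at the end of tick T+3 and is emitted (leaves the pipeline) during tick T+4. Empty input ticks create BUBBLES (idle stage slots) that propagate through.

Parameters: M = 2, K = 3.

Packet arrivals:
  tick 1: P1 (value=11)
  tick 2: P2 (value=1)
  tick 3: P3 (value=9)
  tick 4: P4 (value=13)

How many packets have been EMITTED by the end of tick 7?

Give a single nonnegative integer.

Tick 1: [PARSE:P1(v=11,ok=F), VALIDATE:-, TRANSFORM:-, EMIT:-] out:-; in:P1
Tick 2: [PARSE:P2(v=1,ok=F), VALIDATE:P1(v=11,ok=F), TRANSFORM:-, EMIT:-] out:-; in:P2
Tick 3: [PARSE:P3(v=9,ok=F), VALIDATE:P2(v=1,ok=T), TRANSFORM:P1(v=0,ok=F), EMIT:-] out:-; in:P3
Tick 4: [PARSE:P4(v=13,ok=F), VALIDATE:P3(v=9,ok=F), TRANSFORM:P2(v=3,ok=T), EMIT:P1(v=0,ok=F)] out:-; in:P4
Tick 5: [PARSE:-, VALIDATE:P4(v=13,ok=T), TRANSFORM:P3(v=0,ok=F), EMIT:P2(v=3,ok=T)] out:P1(v=0); in:-
Tick 6: [PARSE:-, VALIDATE:-, TRANSFORM:P4(v=39,ok=T), EMIT:P3(v=0,ok=F)] out:P2(v=3); in:-
Tick 7: [PARSE:-, VALIDATE:-, TRANSFORM:-, EMIT:P4(v=39,ok=T)] out:P3(v=0); in:-
Emitted by tick 7: ['P1', 'P2', 'P3']

Answer: 3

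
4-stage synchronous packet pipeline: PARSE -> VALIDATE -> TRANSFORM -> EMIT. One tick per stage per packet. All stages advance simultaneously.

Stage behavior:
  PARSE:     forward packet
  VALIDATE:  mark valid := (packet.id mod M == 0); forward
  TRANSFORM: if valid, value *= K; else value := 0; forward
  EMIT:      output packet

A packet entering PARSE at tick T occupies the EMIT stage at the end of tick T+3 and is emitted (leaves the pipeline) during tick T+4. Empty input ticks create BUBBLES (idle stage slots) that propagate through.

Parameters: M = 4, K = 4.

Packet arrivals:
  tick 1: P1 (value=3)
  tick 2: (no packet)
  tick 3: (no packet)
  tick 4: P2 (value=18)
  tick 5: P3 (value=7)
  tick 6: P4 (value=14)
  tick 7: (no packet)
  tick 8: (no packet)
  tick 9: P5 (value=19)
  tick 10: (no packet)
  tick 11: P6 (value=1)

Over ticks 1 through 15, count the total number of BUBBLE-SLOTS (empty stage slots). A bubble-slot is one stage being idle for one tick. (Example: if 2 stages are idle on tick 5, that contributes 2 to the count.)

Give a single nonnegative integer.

Tick 1: [PARSE:P1(v=3,ok=F), VALIDATE:-, TRANSFORM:-, EMIT:-] out:-; bubbles=3
Tick 2: [PARSE:-, VALIDATE:P1(v=3,ok=F), TRANSFORM:-, EMIT:-] out:-; bubbles=3
Tick 3: [PARSE:-, VALIDATE:-, TRANSFORM:P1(v=0,ok=F), EMIT:-] out:-; bubbles=3
Tick 4: [PARSE:P2(v=18,ok=F), VALIDATE:-, TRANSFORM:-, EMIT:P1(v=0,ok=F)] out:-; bubbles=2
Tick 5: [PARSE:P3(v=7,ok=F), VALIDATE:P2(v=18,ok=F), TRANSFORM:-, EMIT:-] out:P1(v=0); bubbles=2
Tick 6: [PARSE:P4(v=14,ok=F), VALIDATE:P3(v=7,ok=F), TRANSFORM:P2(v=0,ok=F), EMIT:-] out:-; bubbles=1
Tick 7: [PARSE:-, VALIDATE:P4(v=14,ok=T), TRANSFORM:P3(v=0,ok=F), EMIT:P2(v=0,ok=F)] out:-; bubbles=1
Tick 8: [PARSE:-, VALIDATE:-, TRANSFORM:P4(v=56,ok=T), EMIT:P3(v=0,ok=F)] out:P2(v=0); bubbles=2
Tick 9: [PARSE:P5(v=19,ok=F), VALIDATE:-, TRANSFORM:-, EMIT:P4(v=56,ok=T)] out:P3(v=0); bubbles=2
Tick 10: [PARSE:-, VALIDATE:P5(v=19,ok=F), TRANSFORM:-, EMIT:-] out:P4(v=56); bubbles=3
Tick 11: [PARSE:P6(v=1,ok=F), VALIDATE:-, TRANSFORM:P5(v=0,ok=F), EMIT:-] out:-; bubbles=2
Tick 12: [PARSE:-, VALIDATE:P6(v=1,ok=F), TRANSFORM:-, EMIT:P5(v=0,ok=F)] out:-; bubbles=2
Tick 13: [PARSE:-, VALIDATE:-, TRANSFORM:P6(v=0,ok=F), EMIT:-] out:P5(v=0); bubbles=3
Tick 14: [PARSE:-, VALIDATE:-, TRANSFORM:-, EMIT:P6(v=0,ok=F)] out:-; bubbles=3
Tick 15: [PARSE:-, VALIDATE:-, TRANSFORM:-, EMIT:-] out:P6(v=0); bubbles=4
Total bubble-slots: 36

Answer: 36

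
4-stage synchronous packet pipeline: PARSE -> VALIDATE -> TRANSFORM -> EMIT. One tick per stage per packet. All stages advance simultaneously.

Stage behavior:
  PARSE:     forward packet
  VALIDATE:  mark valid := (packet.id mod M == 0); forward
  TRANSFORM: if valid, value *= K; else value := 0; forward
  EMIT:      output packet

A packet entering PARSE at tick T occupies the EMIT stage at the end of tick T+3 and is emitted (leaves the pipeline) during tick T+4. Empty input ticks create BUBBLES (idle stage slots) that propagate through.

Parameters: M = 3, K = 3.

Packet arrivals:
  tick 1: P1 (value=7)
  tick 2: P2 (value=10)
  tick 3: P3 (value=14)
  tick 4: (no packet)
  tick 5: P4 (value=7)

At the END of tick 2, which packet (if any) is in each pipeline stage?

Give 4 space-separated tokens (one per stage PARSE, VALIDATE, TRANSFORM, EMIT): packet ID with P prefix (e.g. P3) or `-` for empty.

Answer: P2 P1 - -

Derivation:
Tick 1: [PARSE:P1(v=7,ok=F), VALIDATE:-, TRANSFORM:-, EMIT:-] out:-; in:P1
Tick 2: [PARSE:P2(v=10,ok=F), VALIDATE:P1(v=7,ok=F), TRANSFORM:-, EMIT:-] out:-; in:P2
At end of tick 2: ['P2', 'P1', '-', '-']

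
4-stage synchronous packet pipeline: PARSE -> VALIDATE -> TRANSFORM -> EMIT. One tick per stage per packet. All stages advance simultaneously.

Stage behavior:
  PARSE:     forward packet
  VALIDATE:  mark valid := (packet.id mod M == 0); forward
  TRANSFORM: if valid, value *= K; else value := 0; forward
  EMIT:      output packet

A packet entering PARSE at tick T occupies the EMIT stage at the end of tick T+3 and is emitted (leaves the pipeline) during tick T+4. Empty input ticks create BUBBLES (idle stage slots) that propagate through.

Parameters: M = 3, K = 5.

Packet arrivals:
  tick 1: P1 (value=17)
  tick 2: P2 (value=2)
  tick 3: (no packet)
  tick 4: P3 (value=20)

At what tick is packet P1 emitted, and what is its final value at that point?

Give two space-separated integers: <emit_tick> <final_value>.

Tick 1: [PARSE:P1(v=17,ok=F), VALIDATE:-, TRANSFORM:-, EMIT:-] out:-; in:P1
Tick 2: [PARSE:P2(v=2,ok=F), VALIDATE:P1(v=17,ok=F), TRANSFORM:-, EMIT:-] out:-; in:P2
Tick 3: [PARSE:-, VALIDATE:P2(v=2,ok=F), TRANSFORM:P1(v=0,ok=F), EMIT:-] out:-; in:-
Tick 4: [PARSE:P3(v=20,ok=F), VALIDATE:-, TRANSFORM:P2(v=0,ok=F), EMIT:P1(v=0,ok=F)] out:-; in:P3
Tick 5: [PARSE:-, VALIDATE:P3(v=20,ok=T), TRANSFORM:-, EMIT:P2(v=0,ok=F)] out:P1(v=0); in:-
Tick 6: [PARSE:-, VALIDATE:-, TRANSFORM:P3(v=100,ok=T), EMIT:-] out:P2(v=0); in:-
Tick 7: [PARSE:-, VALIDATE:-, TRANSFORM:-, EMIT:P3(v=100,ok=T)] out:-; in:-
Tick 8: [PARSE:-, VALIDATE:-, TRANSFORM:-, EMIT:-] out:P3(v=100); in:-
P1: arrives tick 1, valid=False (id=1, id%3=1), emit tick 5, final value 0

Answer: 5 0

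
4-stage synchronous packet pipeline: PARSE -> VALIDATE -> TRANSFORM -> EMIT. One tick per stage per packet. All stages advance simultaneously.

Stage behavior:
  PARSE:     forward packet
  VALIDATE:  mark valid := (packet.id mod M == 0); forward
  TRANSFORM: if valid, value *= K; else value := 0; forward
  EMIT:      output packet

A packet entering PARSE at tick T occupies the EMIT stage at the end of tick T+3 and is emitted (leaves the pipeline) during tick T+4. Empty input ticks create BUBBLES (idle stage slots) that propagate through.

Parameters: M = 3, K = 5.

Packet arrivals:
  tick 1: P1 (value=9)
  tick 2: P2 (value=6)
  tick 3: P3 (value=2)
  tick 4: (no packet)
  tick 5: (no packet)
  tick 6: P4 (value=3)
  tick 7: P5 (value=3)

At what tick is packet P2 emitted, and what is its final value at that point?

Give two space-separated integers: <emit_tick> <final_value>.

Answer: 6 0

Derivation:
Tick 1: [PARSE:P1(v=9,ok=F), VALIDATE:-, TRANSFORM:-, EMIT:-] out:-; in:P1
Tick 2: [PARSE:P2(v=6,ok=F), VALIDATE:P1(v=9,ok=F), TRANSFORM:-, EMIT:-] out:-; in:P2
Tick 3: [PARSE:P3(v=2,ok=F), VALIDATE:P2(v=6,ok=F), TRANSFORM:P1(v=0,ok=F), EMIT:-] out:-; in:P3
Tick 4: [PARSE:-, VALIDATE:P3(v=2,ok=T), TRANSFORM:P2(v=0,ok=F), EMIT:P1(v=0,ok=F)] out:-; in:-
Tick 5: [PARSE:-, VALIDATE:-, TRANSFORM:P3(v=10,ok=T), EMIT:P2(v=0,ok=F)] out:P1(v=0); in:-
Tick 6: [PARSE:P4(v=3,ok=F), VALIDATE:-, TRANSFORM:-, EMIT:P3(v=10,ok=T)] out:P2(v=0); in:P4
Tick 7: [PARSE:P5(v=3,ok=F), VALIDATE:P4(v=3,ok=F), TRANSFORM:-, EMIT:-] out:P3(v=10); in:P5
Tick 8: [PARSE:-, VALIDATE:P5(v=3,ok=F), TRANSFORM:P4(v=0,ok=F), EMIT:-] out:-; in:-
Tick 9: [PARSE:-, VALIDATE:-, TRANSFORM:P5(v=0,ok=F), EMIT:P4(v=0,ok=F)] out:-; in:-
Tick 10: [PARSE:-, VALIDATE:-, TRANSFORM:-, EMIT:P5(v=0,ok=F)] out:P4(v=0); in:-
Tick 11: [PARSE:-, VALIDATE:-, TRANSFORM:-, EMIT:-] out:P5(v=0); in:-
P2: arrives tick 2, valid=False (id=2, id%3=2), emit tick 6, final value 0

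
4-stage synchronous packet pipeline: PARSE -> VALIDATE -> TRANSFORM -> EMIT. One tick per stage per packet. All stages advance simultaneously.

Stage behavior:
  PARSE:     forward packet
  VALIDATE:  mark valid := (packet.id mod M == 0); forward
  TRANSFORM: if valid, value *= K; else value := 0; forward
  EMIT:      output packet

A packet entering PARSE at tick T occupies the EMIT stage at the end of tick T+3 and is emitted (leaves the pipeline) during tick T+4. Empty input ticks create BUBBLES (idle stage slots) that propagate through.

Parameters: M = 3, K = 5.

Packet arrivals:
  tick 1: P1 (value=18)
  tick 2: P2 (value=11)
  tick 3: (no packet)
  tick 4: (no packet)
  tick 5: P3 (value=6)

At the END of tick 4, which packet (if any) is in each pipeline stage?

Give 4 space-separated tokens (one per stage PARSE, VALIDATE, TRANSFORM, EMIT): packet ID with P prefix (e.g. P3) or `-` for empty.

Answer: - - P2 P1

Derivation:
Tick 1: [PARSE:P1(v=18,ok=F), VALIDATE:-, TRANSFORM:-, EMIT:-] out:-; in:P1
Tick 2: [PARSE:P2(v=11,ok=F), VALIDATE:P1(v=18,ok=F), TRANSFORM:-, EMIT:-] out:-; in:P2
Tick 3: [PARSE:-, VALIDATE:P2(v=11,ok=F), TRANSFORM:P1(v=0,ok=F), EMIT:-] out:-; in:-
Tick 4: [PARSE:-, VALIDATE:-, TRANSFORM:P2(v=0,ok=F), EMIT:P1(v=0,ok=F)] out:-; in:-
At end of tick 4: ['-', '-', 'P2', 'P1']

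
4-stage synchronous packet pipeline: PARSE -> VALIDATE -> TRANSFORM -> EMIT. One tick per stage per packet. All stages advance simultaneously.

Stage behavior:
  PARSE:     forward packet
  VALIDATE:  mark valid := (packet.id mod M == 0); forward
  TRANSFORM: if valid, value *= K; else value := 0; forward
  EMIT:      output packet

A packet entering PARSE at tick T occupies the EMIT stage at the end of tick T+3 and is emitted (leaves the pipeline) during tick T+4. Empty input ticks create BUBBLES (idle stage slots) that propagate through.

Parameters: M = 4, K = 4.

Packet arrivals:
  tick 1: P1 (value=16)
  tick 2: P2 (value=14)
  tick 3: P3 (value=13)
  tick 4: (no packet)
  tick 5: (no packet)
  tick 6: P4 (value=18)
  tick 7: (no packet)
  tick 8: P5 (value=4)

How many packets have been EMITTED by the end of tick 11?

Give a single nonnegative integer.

Tick 1: [PARSE:P1(v=16,ok=F), VALIDATE:-, TRANSFORM:-, EMIT:-] out:-; in:P1
Tick 2: [PARSE:P2(v=14,ok=F), VALIDATE:P1(v=16,ok=F), TRANSFORM:-, EMIT:-] out:-; in:P2
Tick 3: [PARSE:P3(v=13,ok=F), VALIDATE:P2(v=14,ok=F), TRANSFORM:P1(v=0,ok=F), EMIT:-] out:-; in:P3
Tick 4: [PARSE:-, VALIDATE:P3(v=13,ok=F), TRANSFORM:P2(v=0,ok=F), EMIT:P1(v=0,ok=F)] out:-; in:-
Tick 5: [PARSE:-, VALIDATE:-, TRANSFORM:P3(v=0,ok=F), EMIT:P2(v=0,ok=F)] out:P1(v=0); in:-
Tick 6: [PARSE:P4(v=18,ok=F), VALIDATE:-, TRANSFORM:-, EMIT:P3(v=0,ok=F)] out:P2(v=0); in:P4
Tick 7: [PARSE:-, VALIDATE:P4(v=18,ok=T), TRANSFORM:-, EMIT:-] out:P3(v=0); in:-
Tick 8: [PARSE:P5(v=4,ok=F), VALIDATE:-, TRANSFORM:P4(v=72,ok=T), EMIT:-] out:-; in:P5
Tick 9: [PARSE:-, VALIDATE:P5(v=4,ok=F), TRANSFORM:-, EMIT:P4(v=72,ok=T)] out:-; in:-
Tick 10: [PARSE:-, VALIDATE:-, TRANSFORM:P5(v=0,ok=F), EMIT:-] out:P4(v=72); in:-
Tick 11: [PARSE:-, VALIDATE:-, TRANSFORM:-, EMIT:P5(v=0,ok=F)] out:-; in:-
Emitted by tick 11: ['P1', 'P2', 'P3', 'P4']

Answer: 4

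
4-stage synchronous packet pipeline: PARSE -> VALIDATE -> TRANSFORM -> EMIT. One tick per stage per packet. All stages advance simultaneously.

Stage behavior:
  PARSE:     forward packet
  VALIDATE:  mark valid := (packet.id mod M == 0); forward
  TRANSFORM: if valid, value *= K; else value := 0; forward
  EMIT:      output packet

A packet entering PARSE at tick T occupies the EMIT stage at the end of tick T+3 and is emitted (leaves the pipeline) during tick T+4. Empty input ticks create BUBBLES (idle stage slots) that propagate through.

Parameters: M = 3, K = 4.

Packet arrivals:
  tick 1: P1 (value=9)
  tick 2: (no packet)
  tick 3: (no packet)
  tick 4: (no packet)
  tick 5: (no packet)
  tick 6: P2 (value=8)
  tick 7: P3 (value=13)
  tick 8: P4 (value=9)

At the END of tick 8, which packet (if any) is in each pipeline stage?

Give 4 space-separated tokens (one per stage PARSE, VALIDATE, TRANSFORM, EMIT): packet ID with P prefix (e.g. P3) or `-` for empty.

Answer: P4 P3 P2 -

Derivation:
Tick 1: [PARSE:P1(v=9,ok=F), VALIDATE:-, TRANSFORM:-, EMIT:-] out:-; in:P1
Tick 2: [PARSE:-, VALIDATE:P1(v=9,ok=F), TRANSFORM:-, EMIT:-] out:-; in:-
Tick 3: [PARSE:-, VALIDATE:-, TRANSFORM:P1(v=0,ok=F), EMIT:-] out:-; in:-
Tick 4: [PARSE:-, VALIDATE:-, TRANSFORM:-, EMIT:P1(v=0,ok=F)] out:-; in:-
Tick 5: [PARSE:-, VALIDATE:-, TRANSFORM:-, EMIT:-] out:P1(v=0); in:-
Tick 6: [PARSE:P2(v=8,ok=F), VALIDATE:-, TRANSFORM:-, EMIT:-] out:-; in:P2
Tick 7: [PARSE:P3(v=13,ok=F), VALIDATE:P2(v=8,ok=F), TRANSFORM:-, EMIT:-] out:-; in:P3
Tick 8: [PARSE:P4(v=9,ok=F), VALIDATE:P3(v=13,ok=T), TRANSFORM:P2(v=0,ok=F), EMIT:-] out:-; in:P4
At end of tick 8: ['P4', 'P3', 'P2', '-']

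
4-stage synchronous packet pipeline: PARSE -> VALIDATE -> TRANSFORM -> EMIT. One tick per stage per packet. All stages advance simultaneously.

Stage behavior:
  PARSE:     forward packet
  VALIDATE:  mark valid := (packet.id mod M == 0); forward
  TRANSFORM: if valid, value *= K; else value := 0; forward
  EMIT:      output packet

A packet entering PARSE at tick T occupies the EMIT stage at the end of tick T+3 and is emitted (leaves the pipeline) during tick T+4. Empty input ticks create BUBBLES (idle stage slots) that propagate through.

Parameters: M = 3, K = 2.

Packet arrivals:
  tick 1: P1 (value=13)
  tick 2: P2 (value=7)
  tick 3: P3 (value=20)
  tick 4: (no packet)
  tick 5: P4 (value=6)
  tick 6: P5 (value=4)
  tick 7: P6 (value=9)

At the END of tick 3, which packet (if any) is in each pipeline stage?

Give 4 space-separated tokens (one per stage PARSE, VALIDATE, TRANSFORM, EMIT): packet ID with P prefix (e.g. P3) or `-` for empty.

Tick 1: [PARSE:P1(v=13,ok=F), VALIDATE:-, TRANSFORM:-, EMIT:-] out:-; in:P1
Tick 2: [PARSE:P2(v=7,ok=F), VALIDATE:P1(v=13,ok=F), TRANSFORM:-, EMIT:-] out:-; in:P2
Tick 3: [PARSE:P3(v=20,ok=F), VALIDATE:P2(v=7,ok=F), TRANSFORM:P1(v=0,ok=F), EMIT:-] out:-; in:P3
At end of tick 3: ['P3', 'P2', 'P1', '-']

Answer: P3 P2 P1 -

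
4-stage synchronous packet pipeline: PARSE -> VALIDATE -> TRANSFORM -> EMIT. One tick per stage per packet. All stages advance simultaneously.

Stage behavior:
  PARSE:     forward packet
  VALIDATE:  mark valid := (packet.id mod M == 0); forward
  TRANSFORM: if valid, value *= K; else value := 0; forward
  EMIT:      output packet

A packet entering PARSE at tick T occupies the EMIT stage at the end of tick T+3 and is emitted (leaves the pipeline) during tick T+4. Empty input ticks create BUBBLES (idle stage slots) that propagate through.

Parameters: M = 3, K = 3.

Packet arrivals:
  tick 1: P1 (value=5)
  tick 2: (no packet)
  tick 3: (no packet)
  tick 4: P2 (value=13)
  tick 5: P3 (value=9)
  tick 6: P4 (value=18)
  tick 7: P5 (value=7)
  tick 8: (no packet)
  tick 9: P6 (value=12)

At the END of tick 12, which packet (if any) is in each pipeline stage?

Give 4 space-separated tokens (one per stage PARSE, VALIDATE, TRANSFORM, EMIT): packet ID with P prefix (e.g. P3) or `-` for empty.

Answer: - - - P6

Derivation:
Tick 1: [PARSE:P1(v=5,ok=F), VALIDATE:-, TRANSFORM:-, EMIT:-] out:-; in:P1
Tick 2: [PARSE:-, VALIDATE:P1(v=5,ok=F), TRANSFORM:-, EMIT:-] out:-; in:-
Tick 3: [PARSE:-, VALIDATE:-, TRANSFORM:P1(v=0,ok=F), EMIT:-] out:-; in:-
Tick 4: [PARSE:P2(v=13,ok=F), VALIDATE:-, TRANSFORM:-, EMIT:P1(v=0,ok=F)] out:-; in:P2
Tick 5: [PARSE:P3(v=9,ok=F), VALIDATE:P2(v=13,ok=F), TRANSFORM:-, EMIT:-] out:P1(v=0); in:P3
Tick 6: [PARSE:P4(v=18,ok=F), VALIDATE:P3(v=9,ok=T), TRANSFORM:P2(v=0,ok=F), EMIT:-] out:-; in:P4
Tick 7: [PARSE:P5(v=7,ok=F), VALIDATE:P4(v=18,ok=F), TRANSFORM:P3(v=27,ok=T), EMIT:P2(v=0,ok=F)] out:-; in:P5
Tick 8: [PARSE:-, VALIDATE:P5(v=7,ok=F), TRANSFORM:P4(v=0,ok=F), EMIT:P3(v=27,ok=T)] out:P2(v=0); in:-
Tick 9: [PARSE:P6(v=12,ok=F), VALIDATE:-, TRANSFORM:P5(v=0,ok=F), EMIT:P4(v=0,ok=F)] out:P3(v=27); in:P6
Tick 10: [PARSE:-, VALIDATE:P6(v=12,ok=T), TRANSFORM:-, EMIT:P5(v=0,ok=F)] out:P4(v=0); in:-
Tick 11: [PARSE:-, VALIDATE:-, TRANSFORM:P6(v=36,ok=T), EMIT:-] out:P5(v=0); in:-
Tick 12: [PARSE:-, VALIDATE:-, TRANSFORM:-, EMIT:P6(v=36,ok=T)] out:-; in:-
At end of tick 12: ['-', '-', '-', 'P6']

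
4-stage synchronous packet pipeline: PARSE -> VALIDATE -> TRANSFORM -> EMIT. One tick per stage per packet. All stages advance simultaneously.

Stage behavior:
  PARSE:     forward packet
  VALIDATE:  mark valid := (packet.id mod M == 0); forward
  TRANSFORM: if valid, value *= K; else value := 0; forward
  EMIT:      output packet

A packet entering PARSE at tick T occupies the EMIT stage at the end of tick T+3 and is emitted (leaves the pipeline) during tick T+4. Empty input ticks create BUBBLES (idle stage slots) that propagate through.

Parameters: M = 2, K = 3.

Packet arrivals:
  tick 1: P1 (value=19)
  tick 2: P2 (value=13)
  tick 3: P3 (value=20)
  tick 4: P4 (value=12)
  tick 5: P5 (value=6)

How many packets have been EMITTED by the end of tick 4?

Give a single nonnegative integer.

Tick 1: [PARSE:P1(v=19,ok=F), VALIDATE:-, TRANSFORM:-, EMIT:-] out:-; in:P1
Tick 2: [PARSE:P2(v=13,ok=F), VALIDATE:P1(v=19,ok=F), TRANSFORM:-, EMIT:-] out:-; in:P2
Tick 3: [PARSE:P3(v=20,ok=F), VALIDATE:P2(v=13,ok=T), TRANSFORM:P1(v=0,ok=F), EMIT:-] out:-; in:P3
Tick 4: [PARSE:P4(v=12,ok=F), VALIDATE:P3(v=20,ok=F), TRANSFORM:P2(v=39,ok=T), EMIT:P1(v=0,ok=F)] out:-; in:P4
Emitted by tick 4: []

Answer: 0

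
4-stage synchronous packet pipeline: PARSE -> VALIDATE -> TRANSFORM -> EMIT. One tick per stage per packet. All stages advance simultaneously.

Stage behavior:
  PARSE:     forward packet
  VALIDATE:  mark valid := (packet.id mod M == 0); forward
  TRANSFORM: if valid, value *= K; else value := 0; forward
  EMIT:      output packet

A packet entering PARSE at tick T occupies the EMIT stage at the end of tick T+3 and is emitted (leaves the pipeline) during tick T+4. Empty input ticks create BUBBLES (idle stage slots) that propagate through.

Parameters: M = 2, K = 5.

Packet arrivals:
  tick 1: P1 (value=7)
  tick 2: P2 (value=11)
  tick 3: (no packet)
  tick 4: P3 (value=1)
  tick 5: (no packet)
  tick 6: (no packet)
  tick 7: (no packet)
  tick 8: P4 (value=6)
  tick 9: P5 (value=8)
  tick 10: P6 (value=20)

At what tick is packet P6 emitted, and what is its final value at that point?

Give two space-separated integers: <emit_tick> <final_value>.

Tick 1: [PARSE:P1(v=7,ok=F), VALIDATE:-, TRANSFORM:-, EMIT:-] out:-; in:P1
Tick 2: [PARSE:P2(v=11,ok=F), VALIDATE:P1(v=7,ok=F), TRANSFORM:-, EMIT:-] out:-; in:P2
Tick 3: [PARSE:-, VALIDATE:P2(v=11,ok=T), TRANSFORM:P1(v=0,ok=F), EMIT:-] out:-; in:-
Tick 4: [PARSE:P3(v=1,ok=F), VALIDATE:-, TRANSFORM:P2(v=55,ok=T), EMIT:P1(v=0,ok=F)] out:-; in:P3
Tick 5: [PARSE:-, VALIDATE:P3(v=1,ok=F), TRANSFORM:-, EMIT:P2(v=55,ok=T)] out:P1(v=0); in:-
Tick 6: [PARSE:-, VALIDATE:-, TRANSFORM:P3(v=0,ok=F), EMIT:-] out:P2(v=55); in:-
Tick 7: [PARSE:-, VALIDATE:-, TRANSFORM:-, EMIT:P3(v=0,ok=F)] out:-; in:-
Tick 8: [PARSE:P4(v=6,ok=F), VALIDATE:-, TRANSFORM:-, EMIT:-] out:P3(v=0); in:P4
Tick 9: [PARSE:P5(v=8,ok=F), VALIDATE:P4(v=6,ok=T), TRANSFORM:-, EMIT:-] out:-; in:P5
Tick 10: [PARSE:P6(v=20,ok=F), VALIDATE:P5(v=8,ok=F), TRANSFORM:P4(v=30,ok=T), EMIT:-] out:-; in:P6
Tick 11: [PARSE:-, VALIDATE:P6(v=20,ok=T), TRANSFORM:P5(v=0,ok=F), EMIT:P4(v=30,ok=T)] out:-; in:-
Tick 12: [PARSE:-, VALIDATE:-, TRANSFORM:P6(v=100,ok=T), EMIT:P5(v=0,ok=F)] out:P4(v=30); in:-
Tick 13: [PARSE:-, VALIDATE:-, TRANSFORM:-, EMIT:P6(v=100,ok=T)] out:P5(v=0); in:-
Tick 14: [PARSE:-, VALIDATE:-, TRANSFORM:-, EMIT:-] out:P6(v=100); in:-
P6: arrives tick 10, valid=True (id=6, id%2=0), emit tick 14, final value 100

Answer: 14 100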